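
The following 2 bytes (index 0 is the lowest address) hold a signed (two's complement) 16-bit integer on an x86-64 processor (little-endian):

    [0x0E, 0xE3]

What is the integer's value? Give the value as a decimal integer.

In little-endian order the low byte comes first in memory.
Reassemble most-significant byte first: E3 0E → 0xE30E.
Top bit is set, so as a signed 16-bit value this is 0xE30E − 2^16 = -7410.

-7410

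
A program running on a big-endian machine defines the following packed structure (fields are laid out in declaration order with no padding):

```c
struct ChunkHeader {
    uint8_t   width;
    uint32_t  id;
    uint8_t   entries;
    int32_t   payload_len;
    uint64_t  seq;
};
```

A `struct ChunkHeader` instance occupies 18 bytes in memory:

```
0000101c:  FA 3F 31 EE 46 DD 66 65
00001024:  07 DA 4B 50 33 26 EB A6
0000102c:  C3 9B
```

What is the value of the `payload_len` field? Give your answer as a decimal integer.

`payload_len` follows `width` (1 B), `id` (4 B), `entries` (1 B), so it starts at offset 1 + 4 + 1 = 6 and occupies 4 bytes.
Bytes at offsets 6..9: 66 65 07 DA.
Big-endian: lowest address holds the most-significant byte.
The bytes are already most-significant first: 0x666507DA.
0x666507DA = 1717897178.

1717897178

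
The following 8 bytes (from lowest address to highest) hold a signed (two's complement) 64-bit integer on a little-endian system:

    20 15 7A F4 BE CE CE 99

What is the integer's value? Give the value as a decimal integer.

Little-endian: lowest address holds the least-significant byte.
Reassemble most-significant byte first: 99 CE CE BE F4 7A 15 20 → 0x99CECEBEF47A1520.
Top bit is set, so as a signed 64-bit value this is 0x99CECEBEF47A1520 − 2^64 = -7363721021163432672.

-7363721021163432672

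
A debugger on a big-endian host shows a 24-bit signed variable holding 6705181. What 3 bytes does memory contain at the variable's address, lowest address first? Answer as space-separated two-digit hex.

66 50 1D

6705181 in hexadecimal, padded to 24 bits, is 0x66501D.
Split into bytes (most-significant first): 66 50 1D.
Big-endian: lowest address holds the most-significant byte.
So the memory order matches the most-significant-first order: 66 50 1D.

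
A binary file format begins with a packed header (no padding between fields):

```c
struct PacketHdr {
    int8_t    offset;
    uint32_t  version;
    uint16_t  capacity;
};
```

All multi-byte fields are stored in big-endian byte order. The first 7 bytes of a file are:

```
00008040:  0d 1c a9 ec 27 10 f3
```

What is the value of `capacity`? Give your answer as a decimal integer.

4339

`capacity` follows `offset` (1 B), `version` (4 B), so it starts at offset 1 + 4 = 5 and occupies 2 bytes.
Bytes at offsets 5..6: 10 F3.
Big-endian stores the most-significant byte at the lowest address.
The bytes are already most-significant first: 0x10F3.
0x10F3 = 4339.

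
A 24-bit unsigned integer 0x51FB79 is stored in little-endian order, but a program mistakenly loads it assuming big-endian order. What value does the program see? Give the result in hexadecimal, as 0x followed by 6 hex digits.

Stored little-endian, the bytes at ascending addresses are 79 FB 51.
Read back as big-endian, the last byte is least significant, giving 0x79FB51.

0x79FB51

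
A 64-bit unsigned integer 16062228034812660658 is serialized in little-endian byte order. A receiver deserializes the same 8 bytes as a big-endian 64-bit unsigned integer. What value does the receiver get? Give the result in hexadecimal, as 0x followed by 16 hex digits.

0xB24B54DC4B7FE8DE

16062228034812660658 in 64-bit hexadecimal is 0xDEE87F4BDC544BB2.
Stored little-endian, the bytes at ascending addresses are B2 4B 54 DC 4B 7F E8 DE.
Read back as big-endian, the last byte is least significant, giving 0xB24B54DC4B7FE8DE.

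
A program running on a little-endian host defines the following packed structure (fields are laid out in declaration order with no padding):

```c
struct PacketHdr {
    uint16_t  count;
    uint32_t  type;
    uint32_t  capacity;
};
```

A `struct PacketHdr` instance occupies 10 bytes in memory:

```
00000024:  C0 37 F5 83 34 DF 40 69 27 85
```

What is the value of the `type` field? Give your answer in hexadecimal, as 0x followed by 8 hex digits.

`type` follows `count` (2 bytes), so it starts at byte offset 2 and occupies 4 bytes.
Bytes at offsets 2..5: F5 83 34 DF.
In little-endian order the low byte comes first in memory.
Reassemble most-significant byte first: DF 34 83 F5 → 0xDF3483F5.

0xDF3483F5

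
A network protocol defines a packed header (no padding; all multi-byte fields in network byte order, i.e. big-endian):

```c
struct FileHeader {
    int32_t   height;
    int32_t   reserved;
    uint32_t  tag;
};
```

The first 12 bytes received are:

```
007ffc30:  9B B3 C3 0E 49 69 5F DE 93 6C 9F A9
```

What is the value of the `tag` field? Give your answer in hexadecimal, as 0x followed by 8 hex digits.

0x936C9FA9

`tag` follows `height` (4 B), `reserved` (4 B), so it starts at offset 4 + 4 = 8 and occupies 4 bytes.
Bytes at offsets 8..11: 93 6C 9F A9.
In big-endian order the high byte comes first in memory.
The bytes are already most-significant first: 0x936C9FA9.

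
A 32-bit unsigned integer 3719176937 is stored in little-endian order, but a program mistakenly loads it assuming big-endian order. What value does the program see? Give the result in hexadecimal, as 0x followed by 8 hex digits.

0xE922AEDD

3719176937 in 32-bit hexadecimal is 0xDDAE22E9.
Stored little-endian, the bytes at ascending addresses are E9 22 AE DD.
Read back as big-endian, the last byte is least significant, giving 0xE922AEDD.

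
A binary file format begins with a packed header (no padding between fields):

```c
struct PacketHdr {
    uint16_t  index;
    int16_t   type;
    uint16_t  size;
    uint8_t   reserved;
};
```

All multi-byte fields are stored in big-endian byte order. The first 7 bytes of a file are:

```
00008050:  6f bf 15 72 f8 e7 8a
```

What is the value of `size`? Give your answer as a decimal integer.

63719

`size` follows `index` (2 B), `type` (2 B), so it starts at offset 2 + 2 = 4 and occupies 2 bytes.
Bytes at offsets 4..5: F8 E7.
In big-endian order the high byte comes first in memory.
The bytes are already most-significant first: 0xF8E7.
0xF8E7 = 63719.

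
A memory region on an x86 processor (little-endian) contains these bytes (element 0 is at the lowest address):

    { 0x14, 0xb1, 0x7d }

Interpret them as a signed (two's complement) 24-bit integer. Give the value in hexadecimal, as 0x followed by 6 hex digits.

0x7DB114

In little-endian order the low byte comes first in memory.
Reassemble most-significant byte first: 7D B1 14 → 0x7DB114.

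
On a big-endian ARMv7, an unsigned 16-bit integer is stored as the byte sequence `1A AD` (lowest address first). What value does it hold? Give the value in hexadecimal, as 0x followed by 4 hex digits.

In big-endian order the high byte comes first in memory.
The bytes are already most-significant first: 0x1AAD.

0x1AAD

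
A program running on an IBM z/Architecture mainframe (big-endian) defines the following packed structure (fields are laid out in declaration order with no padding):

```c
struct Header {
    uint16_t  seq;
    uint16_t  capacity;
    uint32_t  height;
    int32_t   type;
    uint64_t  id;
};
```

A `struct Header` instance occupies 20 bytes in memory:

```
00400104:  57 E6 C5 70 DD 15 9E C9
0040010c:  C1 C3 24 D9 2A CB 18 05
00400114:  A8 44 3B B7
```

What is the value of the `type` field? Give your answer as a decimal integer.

`type` follows `seq` (2 B), `capacity` (2 B), `height` (4 B), so it starts at offset 2 + 2 + 4 = 8 and occupies 4 bytes.
Bytes at offsets 8..11: C1 C3 24 D9.
In big-endian order the high byte comes first in memory.
The bytes are already most-significant first: 0xC1C324D9.
Top bit is set, so as a signed 32-bit value this is 0xC1C324D9 − 2^32 = -1044175655.

-1044175655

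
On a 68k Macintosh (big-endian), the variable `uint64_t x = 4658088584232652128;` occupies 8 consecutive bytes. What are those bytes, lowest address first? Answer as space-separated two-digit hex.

4658088584232652128 in hexadecimal, padded to 64 bits, is 0x40A4DAE3437D4D60.
Split into bytes (most-significant first): 40 A4 DA E3 43 7D 4D 60.
Big-endian stores the most-significant byte at the lowest address.
So the memory order matches the most-significant-first order: 40 A4 DA E3 43 7D 4D 60.

40 A4 DA E3 43 7D 4D 60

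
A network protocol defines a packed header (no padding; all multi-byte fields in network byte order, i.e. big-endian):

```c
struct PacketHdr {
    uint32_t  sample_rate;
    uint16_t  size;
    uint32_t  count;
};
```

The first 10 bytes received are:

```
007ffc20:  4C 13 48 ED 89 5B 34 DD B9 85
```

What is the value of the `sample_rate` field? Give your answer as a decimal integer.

1276332269

`sample_rate` is the first field, at byte offset 0, occupying 4 bytes.
Bytes at offsets 0..3: 4C 13 48 ED.
Big-endian stores the most-significant byte at the lowest address.
The bytes are already most-significant first: 0x4C1348ED.
0x4C1348ED = 1276332269.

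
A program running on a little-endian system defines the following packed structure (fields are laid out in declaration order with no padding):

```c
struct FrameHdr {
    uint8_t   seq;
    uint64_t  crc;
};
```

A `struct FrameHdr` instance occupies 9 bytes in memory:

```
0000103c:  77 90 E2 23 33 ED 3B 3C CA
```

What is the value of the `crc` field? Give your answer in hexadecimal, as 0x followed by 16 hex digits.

`crc` follows `seq` (1 byte), so it starts at byte offset 1 and occupies 8 bytes.
Bytes at offsets 1..8: 90 E2 23 33 ED 3B 3C CA.
Little-endian stores the least-significant byte at the lowest address.
Reassemble most-significant byte first: CA 3C 3B ED 33 23 E2 90 → 0xCA3C3BED3323E290.

0xCA3C3BED3323E290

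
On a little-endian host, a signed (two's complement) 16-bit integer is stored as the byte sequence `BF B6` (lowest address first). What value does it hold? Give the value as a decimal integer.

-18753

Little-endian: lowest address holds the least-significant byte.
Reassemble most-significant byte first: B6 BF → 0xB6BF.
Top bit is set, so as a signed 16-bit value this is 0xB6BF − 2^16 = -18753.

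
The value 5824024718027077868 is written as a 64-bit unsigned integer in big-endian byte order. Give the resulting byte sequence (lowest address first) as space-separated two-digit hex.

5824024718027077868 in hexadecimal, padded to 64 bits, is 0x50D3179FC11938EC.
Split into bytes (most-significant first): 50 D3 17 9F C1 19 38 EC.
Big-endian stores the most-significant byte at the lowest address.
So the memory order matches the most-significant-first order: 50 D3 17 9F C1 19 38 EC.

50 D3 17 9F C1 19 38 EC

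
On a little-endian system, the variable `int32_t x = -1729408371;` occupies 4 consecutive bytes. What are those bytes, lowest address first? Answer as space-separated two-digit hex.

8D 52 EB 98

Two's complement of -1729408371 in 32 bits: 1729408371 = 0x6714AD73; invert → 0x98EB528C; add 1 → 0x98EB528D.
Split into bytes (most-significant first): 98 EB 52 8D.
Little-endian: lowest address holds the least-significant byte.
So at ascending addresses the bytes are 8D 52 EB 98.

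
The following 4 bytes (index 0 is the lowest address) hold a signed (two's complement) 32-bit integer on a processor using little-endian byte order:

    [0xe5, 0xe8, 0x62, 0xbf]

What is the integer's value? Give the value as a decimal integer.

-1084036891

Little-endian stores the least-significant byte at the lowest address.
Reassemble most-significant byte first: BF 62 E8 E5 → 0xBF62E8E5.
Top bit is set, so as a signed 32-bit value this is 0xBF62E8E5 − 2^32 = -1084036891.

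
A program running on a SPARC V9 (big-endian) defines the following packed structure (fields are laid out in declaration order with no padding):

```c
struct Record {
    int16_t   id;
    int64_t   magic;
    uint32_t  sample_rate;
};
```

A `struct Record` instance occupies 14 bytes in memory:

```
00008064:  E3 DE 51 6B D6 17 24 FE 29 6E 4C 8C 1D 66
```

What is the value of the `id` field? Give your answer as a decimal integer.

-7202

`id` is the first field, at byte offset 0, occupying 2 bytes.
Bytes at offsets 0..1: E3 DE.
Big-endian: lowest address holds the most-significant byte.
The bytes are already most-significant first: 0xE3DE.
Top bit is set, so as a signed 16-bit value this is 0xE3DE − 2^16 = -7202.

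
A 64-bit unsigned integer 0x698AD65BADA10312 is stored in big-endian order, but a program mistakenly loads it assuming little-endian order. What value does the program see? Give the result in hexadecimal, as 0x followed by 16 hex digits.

Stored big-endian, the bytes at ascending addresses are 69 8A D6 5B AD A1 03 12.
Read back as little-endian, the first byte is least significant, giving 0x1203A1AD5BD68A69.

0x1203A1AD5BD68A69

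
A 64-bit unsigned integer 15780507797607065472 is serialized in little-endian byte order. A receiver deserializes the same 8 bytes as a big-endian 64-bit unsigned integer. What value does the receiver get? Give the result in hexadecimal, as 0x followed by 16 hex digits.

0x80A7A6B33BA0FFDA

15780507797607065472 in 64-bit hexadecimal is 0xDAFFA03BB3A6A780.
Stored little-endian, the bytes at ascending addresses are 80 A7 A6 B3 3B A0 FF DA.
Read back as big-endian, the last byte is least significant, giving 0x80A7A6B33BA0FFDA.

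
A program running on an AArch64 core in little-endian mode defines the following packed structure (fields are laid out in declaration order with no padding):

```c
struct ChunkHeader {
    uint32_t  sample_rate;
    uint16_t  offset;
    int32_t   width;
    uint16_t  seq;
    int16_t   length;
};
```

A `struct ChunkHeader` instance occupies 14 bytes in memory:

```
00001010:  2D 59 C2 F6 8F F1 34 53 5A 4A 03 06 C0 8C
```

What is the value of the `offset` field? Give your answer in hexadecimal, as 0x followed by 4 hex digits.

`offset` follows `sample_rate` (4 bytes), so it starts at byte offset 4 and occupies 2 bytes.
Bytes at offsets 4..5: 8F F1.
Little-endian stores the least-significant byte at the lowest address.
Reassemble most-significant byte first: F1 8F → 0xF18F.

0xF18F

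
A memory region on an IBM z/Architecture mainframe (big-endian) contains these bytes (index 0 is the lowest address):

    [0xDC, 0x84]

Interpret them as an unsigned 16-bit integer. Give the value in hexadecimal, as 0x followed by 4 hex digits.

Big-endian: lowest address holds the most-significant byte.
The bytes are already most-significant first: 0xDC84.

0xDC84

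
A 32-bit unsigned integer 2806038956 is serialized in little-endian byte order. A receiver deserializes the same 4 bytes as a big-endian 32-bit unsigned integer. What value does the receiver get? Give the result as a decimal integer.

2898346151

2806038956 in 32-bit hexadecimal is 0xA740C1AC.
Stored little-endian, the bytes at ascending addresses are AC C1 40 A7.
Read back as big-endian, the last byte is least significant, giving 0xACC140A7.
0xACC140A7 = 2898346151.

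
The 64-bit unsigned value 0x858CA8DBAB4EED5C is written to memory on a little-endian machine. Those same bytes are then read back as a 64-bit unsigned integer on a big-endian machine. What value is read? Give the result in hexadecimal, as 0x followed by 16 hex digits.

0x5CED4EABDBA88C85

Stored little-endian, the bytes at ascending addresses are 5C ED 4E AB DB A8 8C 85.
Read back as big-endian, the last byte is least significant, giving 0x5CED4EABDBA88C85.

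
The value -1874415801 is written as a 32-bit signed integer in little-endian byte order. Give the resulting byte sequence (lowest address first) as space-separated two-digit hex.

Two's complement of -1874415801 in 32 bits: 1874415801 = 0x6FB950B9; invert → 0x9046AF46; add 1 → 0x9046AF47.
Split into bytes (most-significant first): 90 46 AF 47.
Little-endian: lowest address holds the least-significant byte.
So at ascending addresses the bytes are 47 AF 46 90.

47 AF 46 90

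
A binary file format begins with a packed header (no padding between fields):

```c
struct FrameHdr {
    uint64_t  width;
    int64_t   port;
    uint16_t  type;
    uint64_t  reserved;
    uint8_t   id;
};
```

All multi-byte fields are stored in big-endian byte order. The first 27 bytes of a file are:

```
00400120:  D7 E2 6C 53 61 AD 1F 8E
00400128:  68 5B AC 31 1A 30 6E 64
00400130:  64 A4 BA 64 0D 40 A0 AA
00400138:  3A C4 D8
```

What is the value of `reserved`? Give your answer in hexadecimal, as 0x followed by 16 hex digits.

`reserved` follows `width` (8 B), `port` (8 B), `type` (2 B), so it starts at offset 8 + 8 + 2 = 18 and occupies 8 bytes.
Bytes at offsets 18..25: BA 64 0D 40 A0 AA 3A C4.
Big-endian: lowest address holds the most-significant byte.
The bytes are already most-significant first: 0xBA640D40A0AA3AC4.

0xBA640D40A0AA3AC4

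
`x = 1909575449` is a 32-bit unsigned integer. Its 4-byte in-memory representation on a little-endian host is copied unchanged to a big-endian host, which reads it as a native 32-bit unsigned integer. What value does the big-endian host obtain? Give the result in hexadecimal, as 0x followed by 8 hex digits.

0x19CFD171

1909575449 in 32-bit hexadecimal is 0x71D1CF19.
Stored little-endian, the bytes at ascending addresses are 19 CF D1 71.
Read back as big-endian, the last byte is least significant, giving 0x19CFD171.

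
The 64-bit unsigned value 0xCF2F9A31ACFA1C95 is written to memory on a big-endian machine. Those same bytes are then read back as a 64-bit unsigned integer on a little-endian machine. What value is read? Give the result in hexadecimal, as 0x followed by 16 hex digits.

Stored big-endian, the bytes at ascending addresses are CF 2F 9A 31 AC FA 1C 95.
Read back as little-endian, the first byte is least significant, giving 0x951CFAAC319A2FCF.

0x951CFAAC319A2FCF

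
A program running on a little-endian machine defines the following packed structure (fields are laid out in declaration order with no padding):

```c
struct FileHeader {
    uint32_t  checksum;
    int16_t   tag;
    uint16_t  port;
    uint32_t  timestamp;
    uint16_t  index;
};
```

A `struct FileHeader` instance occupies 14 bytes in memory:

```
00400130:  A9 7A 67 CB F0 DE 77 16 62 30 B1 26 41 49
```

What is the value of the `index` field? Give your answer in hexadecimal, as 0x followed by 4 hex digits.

`index` follows `checksum` (4 B), `tag` (2 B), `port` (2 B), `timestamp` (4 B), so it starts at offset 4 + 2 + 2 + 4 = 12 and occupies 2 bytes.
Bytes at offsets 12..13: 41 49.
Little-endian stores the least-significant byte at the lowest address.
Reassemble most-significant byte first: 49 41 → 0x4941.

0x4941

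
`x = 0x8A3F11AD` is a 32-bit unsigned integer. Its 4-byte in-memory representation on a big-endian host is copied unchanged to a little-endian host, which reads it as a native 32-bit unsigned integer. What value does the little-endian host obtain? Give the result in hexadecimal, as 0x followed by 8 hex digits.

Stored big-endian, the bytes at ascending addresses are 8A 3F 11 AD.
Read back as little-endian, the first byte is least significant, giving 0xAD113F8A.

0xAD113F8A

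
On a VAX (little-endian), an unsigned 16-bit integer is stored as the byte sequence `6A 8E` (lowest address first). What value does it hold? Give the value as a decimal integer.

In little-endian order the low byte comes first in memory.
Reassemble most-significant byte first: 8E 6A → 0x8E6A.
0x8E6A = 36458.

36458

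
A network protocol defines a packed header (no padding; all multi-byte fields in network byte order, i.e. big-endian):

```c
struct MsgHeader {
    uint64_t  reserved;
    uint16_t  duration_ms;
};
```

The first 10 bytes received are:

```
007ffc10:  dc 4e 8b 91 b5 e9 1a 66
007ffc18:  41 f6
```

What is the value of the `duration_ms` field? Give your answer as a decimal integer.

`duration_ms` follows `reserved` (8 bytes), so it starts at byte offset 8 and occupies 2 bytes.
Bytes at offsets 8..9: 41 F6.
In big-endian order the high byte comes first in memory.
The bytes are already most-significant first: 0x41F6.
0x41F6 = 16886.

16886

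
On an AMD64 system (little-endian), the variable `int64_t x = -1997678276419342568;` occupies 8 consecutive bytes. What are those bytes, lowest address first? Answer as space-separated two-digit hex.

18 AF 82 16 31 D2 46 E4

Two's complement of -1997678276419342568 in 64 bits: 1997678276419342568 = 0x1BB92DCEE97D50E8; invert → 0xE446D2311682AF17; add 1 → 0xE446D2311682AF18.
Split into bytes (most-significant first): E4 46 D2 31 16 82 AF 18.
Little-endian: lowest address holds the least-significant byte.
So at ascending addresses the bytes are 18 AF 82 16 31 D2 46 E4.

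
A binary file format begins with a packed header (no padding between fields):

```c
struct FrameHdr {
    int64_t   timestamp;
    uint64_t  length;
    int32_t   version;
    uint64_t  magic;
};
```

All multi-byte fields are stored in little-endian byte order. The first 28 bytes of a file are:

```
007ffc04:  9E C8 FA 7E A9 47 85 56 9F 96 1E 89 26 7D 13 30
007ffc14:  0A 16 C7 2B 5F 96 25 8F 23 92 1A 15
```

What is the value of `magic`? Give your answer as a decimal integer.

1520688505614079583

`magic` follows `timestamp` (8 B), `length` (8 B), `version` (4 B), so it starts at offset 8 + 8 + 4 = 20 and occupies 8 bytes.
Bytes at offsets 20..27: 5F 96 25 8F 23 92 1A 15.
Little-endian stores the least-significant byte at the lowest address.
Reassemble most-significant byte first: 15 1A 92 23 8F 25 96 5F → 0x151A92238F25965F.
0x151A92238F25965F = 1520688505614079583.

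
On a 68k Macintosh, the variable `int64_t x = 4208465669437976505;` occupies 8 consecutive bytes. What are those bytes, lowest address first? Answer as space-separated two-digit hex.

3A 67 79 3A 9C 46 EF B9

4208465669437976505 in hexadecimal, padded to 64 bits, is 0x3A67793A9C46EFB9.
Split into bytes (most-significant first): 3A 67 79 3A 9C 46 EF B9.
Big-endian stores the most-significant byte at the lowest address.
So the memory order matches the most-significant-first order: 3A 67 79 3A 9C 46 EF B9.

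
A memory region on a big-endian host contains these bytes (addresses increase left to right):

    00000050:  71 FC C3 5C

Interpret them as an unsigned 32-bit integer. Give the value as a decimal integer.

Big-endian: lowest address holds the most-significant byte.
The bytes are already most-significant first: 0x71FCC35C.
0x71FCC35C = 1912390492.

1912390492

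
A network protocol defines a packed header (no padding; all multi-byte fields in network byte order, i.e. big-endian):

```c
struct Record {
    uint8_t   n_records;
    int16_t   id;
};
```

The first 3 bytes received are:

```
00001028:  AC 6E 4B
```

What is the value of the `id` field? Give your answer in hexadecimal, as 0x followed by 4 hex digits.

`id` follows `n_records` (1 byte), so it starts at byte offset 1 and occupies 2 bytes.
Bytes at offsets 1..2: 6E 4B.
Big-endian: lowest address holds the most-significant byte.
The bytes are already most-significant first: 0x6E4B.

0x6E4B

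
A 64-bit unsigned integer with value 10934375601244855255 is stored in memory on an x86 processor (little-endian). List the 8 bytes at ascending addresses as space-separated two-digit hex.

D7 DB E5 30 AD B4 BE 97

10934375601244855255 in hexadecimal, padded to 64 bits, is 0x97BEB4AD30E5DBD7.
Split into bytes (most-significant first): 97 BE B4 AD 30 E5 DB D7.
In little-endian order the low byte comes first in memory.
So at ascending addresses the bytes are D7 DB E5 30 AD B4 BE 97.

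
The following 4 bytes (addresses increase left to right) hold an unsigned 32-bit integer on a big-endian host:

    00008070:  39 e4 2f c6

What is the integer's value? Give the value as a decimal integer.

Big-endian: lowest address holds the most-significant byte.
The bytes are already most-significant first: 0x39E42FC6.
0x39E42FC6 = 971255750.

971255750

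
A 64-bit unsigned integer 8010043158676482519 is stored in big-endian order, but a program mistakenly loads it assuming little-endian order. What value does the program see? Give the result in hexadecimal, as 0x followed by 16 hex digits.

0xD7A97554D063296F

8010043158676482519 in 64-bit hexadecimal is 0x6F2963D05475A9D7.
Stored big-endian, the bytes at ascending addresses are 6F 29 63 D0 54 75 A9 D7.
Read back as little-endian, the first byte is least significant, giving 0xD7A97554D063296F.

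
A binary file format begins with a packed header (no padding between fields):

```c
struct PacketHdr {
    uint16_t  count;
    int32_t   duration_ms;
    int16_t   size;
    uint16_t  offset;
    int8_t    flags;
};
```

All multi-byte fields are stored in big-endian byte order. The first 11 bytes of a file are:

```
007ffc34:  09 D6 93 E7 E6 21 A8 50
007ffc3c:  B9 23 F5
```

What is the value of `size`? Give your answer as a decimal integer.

`size` follows `count` (2 B), `duration_ms` (4 B), so it starts at offset 2 + 4 = 6 and occupies 2 bytes.
Bytes at offsets 6..7: A8 50.
In big-endian order the high byte comes first in memory.
The bytes are already most-significant first: 0xA850.
Top bit is set, so as a signed 16-bit value this is 0xA850 − 2^16 = -22448.

-22448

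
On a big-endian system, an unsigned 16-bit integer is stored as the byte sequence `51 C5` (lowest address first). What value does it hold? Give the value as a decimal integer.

20933

Big-endian: lowest address holds the most-significant byte.
The bytes are already most-significant first: 0x51C5.
0x51C5 = 20933.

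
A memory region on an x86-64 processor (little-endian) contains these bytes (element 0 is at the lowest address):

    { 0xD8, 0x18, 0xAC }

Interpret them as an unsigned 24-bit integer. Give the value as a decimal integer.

Little-endian stores the least-significant byte at the lowest address.
Reassemble most-significant byte first: AC 18 D8 → 0xAC18D8.
0xAC18D8 = 11278552.

11278552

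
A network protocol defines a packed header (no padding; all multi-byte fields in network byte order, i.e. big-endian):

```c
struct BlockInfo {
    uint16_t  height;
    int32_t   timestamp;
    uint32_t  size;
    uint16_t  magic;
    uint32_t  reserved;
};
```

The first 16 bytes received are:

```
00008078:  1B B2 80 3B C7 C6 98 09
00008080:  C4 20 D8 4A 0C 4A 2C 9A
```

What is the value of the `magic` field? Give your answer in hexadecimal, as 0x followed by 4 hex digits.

`magic` follows `height` (2 B), `timestamp` (4 B), `size` (4 B), so it starts at offset 2 + 4 + 4 = 10 and occupies 2 bytes.
Bytes at offsets 10..11: D8 4A.
Big-endian: lowest address holds the most-significant byte.
The bytes are already most-significant first: 0xD84A.

0xD84A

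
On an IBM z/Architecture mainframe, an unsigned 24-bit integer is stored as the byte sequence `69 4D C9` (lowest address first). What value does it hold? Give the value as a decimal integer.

6901193

In big-endian order the high byte comes first in memory.
The bytes are already most-significant first: 0x694DC9.
0x694DC9 = 6901193.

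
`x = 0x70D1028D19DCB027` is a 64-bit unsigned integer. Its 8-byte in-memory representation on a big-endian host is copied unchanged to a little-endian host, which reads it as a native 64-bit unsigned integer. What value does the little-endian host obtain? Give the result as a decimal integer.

2860027765678330224

Stored big-endian, the bytes at ascending addresses are 70 D1 02 8D 19 DC B0 27.
Read back as little-endian, the first byte is least significant, giving 0x27B0DC198D02D170.
0x27B0DC198D02D170 = 2860027765678330224.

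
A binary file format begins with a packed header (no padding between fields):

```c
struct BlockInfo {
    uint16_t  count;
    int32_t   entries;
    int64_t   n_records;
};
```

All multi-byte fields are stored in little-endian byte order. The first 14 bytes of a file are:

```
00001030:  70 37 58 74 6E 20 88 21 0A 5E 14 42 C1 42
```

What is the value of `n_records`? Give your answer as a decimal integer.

4810198532252901768

`n_records` follows `count` (2 B), `entries` (4 B), so it starts at offset 2 + 4 = 6 and occupies 8 bytes.
Bytes at offsets 6..13: 88 21 0A 5E 14 42 C1 42.
Little-endian stores the least-significant byte at the lowest address.
Reassemble most-significant byte first: 42 C1 42 14 5E 0A 21 88 → 0x42C142145E0A2188.
0x42C142145E0A2188 = 4810198532252901768.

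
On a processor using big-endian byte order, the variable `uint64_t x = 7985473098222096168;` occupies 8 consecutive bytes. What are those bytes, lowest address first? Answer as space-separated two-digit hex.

6E D2 19 79 56 F7 4F 28

7985473098222096168 in hexadecimal, padded to 64 bits, is 0x6ED2197956F74F28.
Split into bytes (most-significant first): 6E D2 19 79 56 F7 4F 28.
Big-endian: lowest address holds the most-significant byte.
So the memory order matches the most-significant-first order: 6E D2 19 79 56 F7 4F 28.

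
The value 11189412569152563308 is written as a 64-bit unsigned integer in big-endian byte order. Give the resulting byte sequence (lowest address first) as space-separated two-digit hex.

9B 48 C7 72 95 A1 28 6C

11189412569152563308 in hexadecimal, padded to 64 bits, is 0x9B48C77295A1286C.
Split into bytes (most-significant first): 9B 48 C7 72 95 A1 28 6C.
Big-endian stores the most-significant byte at the lowest address.
So the memory order matches the most-significant-first order: 9B 48 C7 72 95 A1 28 6C.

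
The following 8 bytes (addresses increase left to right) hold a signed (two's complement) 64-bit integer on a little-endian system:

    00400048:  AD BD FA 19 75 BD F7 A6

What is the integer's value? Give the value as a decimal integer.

-6415450833521295955

Little-endian: lowest address holds the least-significant byte.
Reassemble most-significant byte first: A6 F7 BD 75 19 FA BD AD → 0xA6F7BD7519FABDAD.
Top bit is set, so as a signed 64-bit value this is 0xA6F7BD7519FABDAD − 2^64 = -6415450833521295955.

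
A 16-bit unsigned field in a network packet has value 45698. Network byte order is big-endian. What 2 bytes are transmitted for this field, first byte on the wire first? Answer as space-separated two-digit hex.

B2 82

45698 in hexadecimal, padded to 16 bits, is 0xB282.
Split into bytes (most-significant first): B2 82.
In big-endian order the high byte comes first in memory.
So the memory order matches the most-significant-first order: B2 82.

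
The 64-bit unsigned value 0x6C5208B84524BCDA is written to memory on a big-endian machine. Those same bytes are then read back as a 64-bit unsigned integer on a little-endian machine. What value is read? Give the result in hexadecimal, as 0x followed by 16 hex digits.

Stored big-endian, the bytes at ascending addresses are 6C 52 08 B8 45 24 BC DA.
Read back as little-endian, the first byte is least significant, giving 0xDABC2445B808526C.

0xDABC2445B808526C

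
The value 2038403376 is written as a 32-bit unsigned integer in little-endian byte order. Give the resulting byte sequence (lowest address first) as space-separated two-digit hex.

30 91 7F 79

2038403376 in hexadecimal, padded to 32 bits, is 0x797F9130.
Split into bytes (most-significant first): 79 7F 91 30.
Little-endian: lowest address holds the least-significant byte.
So at ascending addresses the bytes are 30 91 7F 79.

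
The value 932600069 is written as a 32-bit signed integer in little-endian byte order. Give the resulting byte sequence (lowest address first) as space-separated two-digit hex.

932600069 in hexadecimal, padded to 32 bits, is 0x37965905.
Split into bytes (most-significant first): 37 96 59 05.
In little-endian order the low byte comes first in memory.
So at ascending addresses the bytes are 05 59 96 37.

05 59 96 37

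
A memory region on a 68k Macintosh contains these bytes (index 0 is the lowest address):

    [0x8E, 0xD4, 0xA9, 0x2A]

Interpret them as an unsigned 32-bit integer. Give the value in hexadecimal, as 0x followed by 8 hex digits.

Big-endian stores the most-significant byte at the lowest address.
The bytes are already most-significant first: 0x8ED4A92A.

0x8ED4A92A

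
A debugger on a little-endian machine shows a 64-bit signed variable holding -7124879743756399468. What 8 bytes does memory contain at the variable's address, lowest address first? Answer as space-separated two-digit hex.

94 0C 06 4E 9F 57 1F 9D

Two's complement of -7124879743756399468 in 64 bits: 7124879743756399468 = 0x62E0A860B1F9F36C; invert → 0x9D1F579F4E060C93; add 1 → 0x9D1F579F4E060C94.
Split into bytes (most-significant first): 9D 1F 57 9F 4E 06 0C 94.
Little-endian: lowest address holds the least-significant byte.
So at ascending addresses the bytes are 94 0C 06 4E 9F 57 1F 9D.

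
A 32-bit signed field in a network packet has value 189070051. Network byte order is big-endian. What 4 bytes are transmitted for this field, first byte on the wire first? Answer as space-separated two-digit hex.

0B 44 FA E3

189070051 in hexadecimal, padded to 32 bits, is 0x0B44FAE3.
Split into bytes (most-significant first): 0B 44 FA E3.
In big-endian order the high byte comes first in memory.
So the memory order matches the most-significant-first order: 0B 44 FA E3.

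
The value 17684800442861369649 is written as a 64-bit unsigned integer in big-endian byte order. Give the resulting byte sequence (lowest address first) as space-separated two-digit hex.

F5 6D 08 4E 00 6C 39 31

17684800442861369649 in hexadecimal, padded to 64 bits, is 0xF56D084E006C3931.
Split into bytes (most-significant first): F5 6D 08 4E 00 6C 39 31.
Big-endian: lowest address holds the most-significant byte.
So the memory order matches the most-significant-first order: F5 6D 08 4E 00 6C 39 31.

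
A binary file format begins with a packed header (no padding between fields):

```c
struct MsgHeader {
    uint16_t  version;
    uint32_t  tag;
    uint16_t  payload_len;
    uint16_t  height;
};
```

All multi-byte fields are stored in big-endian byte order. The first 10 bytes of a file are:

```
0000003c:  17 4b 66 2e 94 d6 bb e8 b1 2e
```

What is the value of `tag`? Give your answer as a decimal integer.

1714328790

`tag` follows `version` (2 bytes), so it starts at byte offset 2 and occupies 4 bytes.
Bytes at offsets 2..5: 66 2E 94 D6.
In big-endian order the high byte comes first in memory.
The bytes are already most-significant first: 0x662E94D6.
0x662E94D6 = 1714328790.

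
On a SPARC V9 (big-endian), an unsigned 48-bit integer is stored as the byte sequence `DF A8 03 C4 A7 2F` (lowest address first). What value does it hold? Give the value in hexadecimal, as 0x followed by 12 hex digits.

0xDFA803C4A72F

In big-endian order the high byte comes first in memory.
The bytes are already most-significant first: 0xDFA803C4A72F.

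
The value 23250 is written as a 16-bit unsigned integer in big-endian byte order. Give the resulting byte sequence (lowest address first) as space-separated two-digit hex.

5A D2

23250 in hexadecimal, padded to 16 bits, is 0x5AD2.
Split into bytes (most-significant first): 5A D2.
Big-endian: lowest address holds the most-significant byte.
So the memory order matches the most-significant-first order: 5A D2.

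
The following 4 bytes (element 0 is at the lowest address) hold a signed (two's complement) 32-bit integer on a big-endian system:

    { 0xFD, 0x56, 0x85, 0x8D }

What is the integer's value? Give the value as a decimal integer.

-44661363

Big-endian: lowest address holds the most-significant byte.
The bytes are already most-significant first: 0xFD56858D.
Top bit is set, so as a signed 32-bit value this is 0xFD56858D − 2^32 = -44661363.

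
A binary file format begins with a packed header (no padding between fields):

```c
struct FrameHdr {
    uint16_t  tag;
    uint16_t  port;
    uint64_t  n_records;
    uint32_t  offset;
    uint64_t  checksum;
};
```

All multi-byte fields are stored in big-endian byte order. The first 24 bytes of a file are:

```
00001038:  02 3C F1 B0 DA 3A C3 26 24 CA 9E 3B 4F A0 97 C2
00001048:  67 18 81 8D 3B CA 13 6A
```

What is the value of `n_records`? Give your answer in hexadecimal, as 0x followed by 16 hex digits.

`n_records` follows `tag` (2 B), `port` (2 B), so it starts at offset 2 + 2 = 4 and occupies 8 bytes.
Bytes at offsets 4..11: DA 3A C3 26 24 CA 9E 3B.
In big-endian order the high byte comes first in memory.
The bytes are already most-significant first: 0xDA3AC32624CA9E3B.

0xDA3AC32624CA9E3B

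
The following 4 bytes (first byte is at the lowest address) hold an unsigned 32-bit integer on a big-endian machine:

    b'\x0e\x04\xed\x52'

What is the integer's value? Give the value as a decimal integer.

235203922

In big-endian order the high byte comes first in memory.
The bytes are already most-significant first: 0x0E04ED52.
0x0E04ED52 = 235203922.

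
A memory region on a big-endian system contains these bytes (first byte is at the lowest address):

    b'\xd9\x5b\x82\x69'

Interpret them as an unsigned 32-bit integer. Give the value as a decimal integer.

Big-endian stores the most-significant byte at the lowest address.
The bytes are already most-significant first: 0xD95B8269.
0xD95B8269 = 3646653033.

3646653033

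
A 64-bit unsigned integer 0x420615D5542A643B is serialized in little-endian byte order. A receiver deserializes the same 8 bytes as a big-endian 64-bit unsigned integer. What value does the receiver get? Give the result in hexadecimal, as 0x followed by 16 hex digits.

0x3B642A54D5150642

Stored little-endian, the bytes at ascending addresses are 3B 64 2A 54 D5 15 06 42.
Read back as big-endian, the last byte is least significant, giving 0x3B642A54D5150642.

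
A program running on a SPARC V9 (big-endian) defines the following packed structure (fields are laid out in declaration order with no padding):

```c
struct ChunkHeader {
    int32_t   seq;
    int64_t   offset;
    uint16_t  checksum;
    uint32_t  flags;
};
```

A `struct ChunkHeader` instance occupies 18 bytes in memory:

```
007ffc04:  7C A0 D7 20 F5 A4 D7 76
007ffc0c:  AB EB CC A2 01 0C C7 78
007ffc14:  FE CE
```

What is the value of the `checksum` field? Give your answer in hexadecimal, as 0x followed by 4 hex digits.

`checksum` follows `seq` (4 B), `offset` (8 B), so it starts at offset 4 + 8 = 12 and occupies 2 bytes.
Bytes at offsets 12..13: 01 0C.
Big-endian: lowest address holds the most-significant byte.
The bytes are already most-significant first: 0x010C.

0x010C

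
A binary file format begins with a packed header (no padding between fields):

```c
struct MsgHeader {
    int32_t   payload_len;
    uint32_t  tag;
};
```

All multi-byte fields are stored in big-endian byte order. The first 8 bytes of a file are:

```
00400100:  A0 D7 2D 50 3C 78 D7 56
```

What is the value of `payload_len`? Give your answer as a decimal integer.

`payload_len` is the first field, at byte offset 0, occupying 4 bytes.
Bytes at offsets 0..3: A0 D7 2D 50.
Big-endian stores the most-significant byte at the lowest address.
The bytes are already most-significant first: 0xA0D72D50.
Top bit is set, so as a signed 32-bit value this is 0xA0D72D50 − 2^32 = -1596510896.

-1596510896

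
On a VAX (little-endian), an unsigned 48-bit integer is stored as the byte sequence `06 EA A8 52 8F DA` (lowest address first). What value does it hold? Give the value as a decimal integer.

240309101980166

Little-endian: lowest address holds the least-significant byte.
Reassemble most-significant byte first: DA 8F 52 A8 EA 06 → 0xDA8F52A8EA06.
0xDA8F52A8EA06 = 240309101980166.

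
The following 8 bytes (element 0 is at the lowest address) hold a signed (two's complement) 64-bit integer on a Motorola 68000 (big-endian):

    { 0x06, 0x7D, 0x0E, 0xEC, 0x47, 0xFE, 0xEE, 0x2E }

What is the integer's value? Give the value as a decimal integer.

467546344299359790

Big-endian stores the most-significant byte at the lowest address.
The bytes are already most-significant first: 0x067D0EEC47FEEE2E.
0x067D0EEC47FEEE2E = 467546344299359790.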